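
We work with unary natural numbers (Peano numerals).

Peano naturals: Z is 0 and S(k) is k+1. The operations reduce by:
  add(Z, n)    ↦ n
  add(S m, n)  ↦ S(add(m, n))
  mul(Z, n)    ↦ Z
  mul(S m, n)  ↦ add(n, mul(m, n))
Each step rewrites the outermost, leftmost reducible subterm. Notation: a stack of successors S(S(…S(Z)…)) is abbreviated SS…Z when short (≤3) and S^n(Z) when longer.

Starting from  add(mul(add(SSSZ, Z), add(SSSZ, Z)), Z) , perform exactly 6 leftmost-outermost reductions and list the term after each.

Answer: after 6 steps: S(add(add(S(add(SZ, Z)), mul(add(SSZ, Z), add(SSSZ, Z))), Z))

Working:
  start: add(mul(add(SSSZ, Z), add(SSSZ, Z)), Z)
  →1  add(mul(S(add(SSZ, Z)), add(SSSZ, Z)), Z)
  →2  add(add(add(SSSZ, Z), mul(add(SSZ, Z), add(SSSZ, Z))), Z)
  →3  add(add(S(add(SSZ, Z)), mul(add(SSZ, Z), add(SSSZ, Z))), Z)
  →4  add(S(add(add(SSZ, Z), mul(add(SSZ, Z), add(SSSZ, Z)))), Z)
  →5  S(add(add(add(SSZ, Z), mul(add(SSZ, Z), add(SSSZ, Z))), Z))
  →6  S(add(add(S(add(SZ, Z)), mul(add(SSZ, Z), add(SSSZ, Z))), Z))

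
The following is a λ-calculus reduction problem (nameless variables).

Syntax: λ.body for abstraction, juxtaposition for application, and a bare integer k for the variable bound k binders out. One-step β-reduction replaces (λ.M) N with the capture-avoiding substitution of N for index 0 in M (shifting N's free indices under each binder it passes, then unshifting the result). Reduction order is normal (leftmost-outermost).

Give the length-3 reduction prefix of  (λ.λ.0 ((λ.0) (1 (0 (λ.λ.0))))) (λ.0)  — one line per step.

  start: (λ.λ.0 ((λ.0) (1 (0 (λ.λ.0))))) (λ.0)
  step 1: λ.0 ((λ.0) ((λ.0) (0 (λ.λ.0))))
  step 2: λ.0 ((λ.0) (0 (λ.λ.0)))
  step 3: λ.0 (0 (λ.λ.0))

Answer: after 3 steps: λ.0 (0 (λ.λ.0))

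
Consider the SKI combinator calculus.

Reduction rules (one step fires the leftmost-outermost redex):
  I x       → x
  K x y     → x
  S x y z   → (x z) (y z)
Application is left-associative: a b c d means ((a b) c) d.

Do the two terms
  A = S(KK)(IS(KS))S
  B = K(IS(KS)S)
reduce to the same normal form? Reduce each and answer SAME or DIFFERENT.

Term A:
  start: S(KK)(IS(KS))S
  step 1: KKS(IS(KS)S)
  step 2: K(IS(KS)S)
  step 3: K(S(KS)S)

Term B:
  start: K(IS(KS)S)
  step 1: K(S(KS)S)

Answer: SAME — A ⇓ K(S(KS)S), B ⇓ K(S(KS)S)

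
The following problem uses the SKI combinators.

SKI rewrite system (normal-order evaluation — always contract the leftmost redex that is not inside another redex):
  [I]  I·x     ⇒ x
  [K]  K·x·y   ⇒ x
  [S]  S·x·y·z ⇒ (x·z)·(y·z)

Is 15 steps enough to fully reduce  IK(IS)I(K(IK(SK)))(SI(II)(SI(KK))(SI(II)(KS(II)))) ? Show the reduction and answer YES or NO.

Answer: YES — reaches normal form S(K(K(SK)))K in 15 ≤ 15 steps

Derivation:
  start: IK(IS)I(K(IK(SK)))(SI(II)(SI(KK))(SI(II)(KS(II))))
  step 1: K(IS)I(K(IK(SK)))(SI(II)(SI(KK))(SI(II)(KS(II))))
  step 2: IS(K(IK(SK)))(SI(II)(SI(KK))(SI(II)(KS(II))))
  step 3: S(K(IK(SK)))(SI(II)(SI(KK))(SI(II)(KS(II))))
  step 4: S(K(K(SK)))(SI(II)(SI(KK))(SI(II)(KS(II))))
  step 5: S(K(K(SK)))(I(SI(KK))(II(SI(KK)))(SI(II)(KS(II))))
  step 6: S(K(K(SK)))(SI(KK)(II(SI(KK)))(SI(II)(KS(II))))
  step 7: S(K(K(SK)))(I(II(SI(KK)))(KK(II(SI(KK))))(SI(II)(KS(II))))
  step 8: S(K(K(SK)))(II(SI(KK))(KK(II(SI(KK))))(SI(II)(KS(II))))
  step 9: S(K(K(SK)))(I(SI(KK))(KK(II(SI(KK))))(SI(II)(KS(II))))
  step 10: S(K(K(SK)))(SI(KK)(KK(II(SI(KK))))(SI(II)(KS(II))))
  step 11: S(K(K(SK)))(I(KK(II(SI(KK))))(KK(KK(II(SI(KK)))))(SI(II)(KS(II))))
  step 12: S(K(K(SK)))(KK(II(SI(KK)))(KK(KK(II(SI(KK)))))(SI(II)(KS(II))))
  step 13: S(K(K(SK)))(K(KK(KK(II(SI(KK)))))(SI(II)(KS(II))))
  step 14: S(K(K(SK)))(KK(KK(II(SI(KK)))))
  step 15: S(K(K(SK)))K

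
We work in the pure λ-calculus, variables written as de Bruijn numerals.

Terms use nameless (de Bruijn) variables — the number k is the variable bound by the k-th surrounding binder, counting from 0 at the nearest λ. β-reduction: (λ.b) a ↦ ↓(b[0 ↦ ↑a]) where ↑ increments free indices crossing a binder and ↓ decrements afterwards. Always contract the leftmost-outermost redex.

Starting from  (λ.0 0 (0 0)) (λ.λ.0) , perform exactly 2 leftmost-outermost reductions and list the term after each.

Answer: after 2 steps: (λ.0) ((λ.λ.0) (λ.λ.0))

Derivation:
  start: (λ.0 0 (0 0)) (λ.λ.0)
  step 1: (λ.λ.0) (λ.λ.0) ((λ.λ.0) (λ.λ.0))
  step 2: (λ.0) ((λ.λ.0) (λ.λ.0))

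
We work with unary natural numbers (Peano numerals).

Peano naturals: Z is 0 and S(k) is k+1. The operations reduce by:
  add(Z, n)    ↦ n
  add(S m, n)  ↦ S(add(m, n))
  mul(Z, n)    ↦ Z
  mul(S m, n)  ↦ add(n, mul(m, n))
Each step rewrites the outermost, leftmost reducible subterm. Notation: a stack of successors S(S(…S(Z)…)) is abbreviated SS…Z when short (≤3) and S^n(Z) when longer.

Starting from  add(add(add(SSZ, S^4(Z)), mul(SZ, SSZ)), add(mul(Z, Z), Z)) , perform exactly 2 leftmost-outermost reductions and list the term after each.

  start: add(add(add(SSZ, S^4(Z)), mul(SZ, SSZ)), add(mul(Z, Z), Z))
  →1  add(add(S(add(SZ, S^4(Z))), mul(SZ, SSZ)), add(mul(Z, Z), Z))
  →2  add(S(add(add(SZ, S^4(Z)), mul(SZ, SSZ))), add(mul(Z, Z), Z))

Answer: after 2 steps: add(S(add(add(SZ, S^4(Z)), mul(SZ, SSZ))), add(mul(Z, Z), Z))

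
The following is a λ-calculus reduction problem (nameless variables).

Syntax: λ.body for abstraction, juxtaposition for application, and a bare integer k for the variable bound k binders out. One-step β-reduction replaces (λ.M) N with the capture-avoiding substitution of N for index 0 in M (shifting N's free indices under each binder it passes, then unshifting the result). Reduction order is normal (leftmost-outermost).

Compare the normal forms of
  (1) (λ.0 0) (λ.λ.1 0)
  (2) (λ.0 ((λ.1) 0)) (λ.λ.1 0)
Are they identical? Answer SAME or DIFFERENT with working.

Term A:
  start: (λ.0 0) (λ.λ.1 0)
  step 1: (λ.λ.1 0) (λ.λ.1 0)
  step 2: λ.(λ.λ.1 0) 0
  step 3: λ.λ.1 0

Term B:
  start: (λ.0 ((λ.1) 0)) (λ.λ.1 0)
  step 1: (λ.λ.1 0) ((λ.λ.λ.1 0) (λ.λ.1 0))
  step 2: λ.(λ.λ.λ.1 0) (λ.λ.1 0) 0
  step 3: λ.(λ.λ.1 0) 0
  step 4: λ.λ.1 0

Answer: SAME — A ⇓ λ.λ.1 0, B ⇓ λ.λ.1 0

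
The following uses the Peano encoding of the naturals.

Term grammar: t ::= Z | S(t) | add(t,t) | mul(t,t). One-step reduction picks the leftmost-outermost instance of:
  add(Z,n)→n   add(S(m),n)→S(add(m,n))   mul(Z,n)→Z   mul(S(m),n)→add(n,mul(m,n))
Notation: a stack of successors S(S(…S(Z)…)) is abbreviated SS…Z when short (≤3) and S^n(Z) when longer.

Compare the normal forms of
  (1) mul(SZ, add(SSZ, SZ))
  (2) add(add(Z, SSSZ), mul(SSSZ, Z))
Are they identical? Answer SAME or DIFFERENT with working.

Term A:
  start: mul(SZ, add(SSZ, SZ))
  [1] add(add(SSZ, SZ), mul(Z, add(SSZ, SZ)))
  [2] add(S(add(SZ, SZ)), mul(Z, add(SSZ, SZ)))
  [3] S(add(add(SZ, SZ), mul(Z, add(SSZ, SZ))))
  [4] S(add(S(add(Z, SZ)), mul(Z, add(SSZ, SZ))))
  [5] S(S(add(add(Z, SZ), mul(Z, add(SSZ, SZ)))))
  [6] S(S(add(SZ, mul(Z, add(SSZ, SZ)))))
  [7] S(S(S(add(Z, mul(Z, add(SSZ, SZ))))))
  [8] S(S(S(mul(Z, add(SSZ, SZ)))))
  [9] SSSZ

Term B:
  start: add(add(Z, SSSZ), mul(SSSZ, Z))
  [1] add(SSSZ, mul(SSSZ, Z))
  [2] S(add(SSZ, mul(SSSZ, Z)))
  [3] S(S(add(SZ, mul(SSSZ, Z))))
  [4] S(S(S(add(Z, mul(SSSZ, Z)))))
  [5] S(S(S(mul(SSSZ, Z))))
  [6] S(S(S(add(Z, mul(SSZ, Z)))))
  [7] S(S(S(mul(SSZ, Z))))
  [8] S(S(S(add(Z, mul(SZ, Z)))))
  [9] S(S(S(mul(SZ, Z))))
  [10] S(S(S(add(Z, mul(Z, Z)))))
  [11] S(S(S(mul(Z, Z))))
  [12] SSSZ

Answer: SAME — A ⇓ SSSZ, B ⇓ SSSZ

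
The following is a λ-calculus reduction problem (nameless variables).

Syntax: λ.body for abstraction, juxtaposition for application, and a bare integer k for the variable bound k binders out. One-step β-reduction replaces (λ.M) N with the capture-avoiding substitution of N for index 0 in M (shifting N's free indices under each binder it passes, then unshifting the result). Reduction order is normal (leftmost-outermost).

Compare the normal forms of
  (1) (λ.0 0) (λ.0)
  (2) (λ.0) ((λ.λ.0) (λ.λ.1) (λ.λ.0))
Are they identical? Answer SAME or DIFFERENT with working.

Term A:
  start: (λ.0 0) (λ.0)
  →1  (λ.0) (λ.0)
  →2  λ.0

Term B:
  start: (λ.0) ((λ.λ.0) (λ.λ.1) (λ.λ.0))
  →1  (λ.λ.0) (λ.λ.1) (λ.λ.0)
  →2  (λ.0) (λ.λ.0)
  →3  λ.λ.0

Answer: DIFFERENT — A ⇓ λ.0, B ⇓ λ.λ.0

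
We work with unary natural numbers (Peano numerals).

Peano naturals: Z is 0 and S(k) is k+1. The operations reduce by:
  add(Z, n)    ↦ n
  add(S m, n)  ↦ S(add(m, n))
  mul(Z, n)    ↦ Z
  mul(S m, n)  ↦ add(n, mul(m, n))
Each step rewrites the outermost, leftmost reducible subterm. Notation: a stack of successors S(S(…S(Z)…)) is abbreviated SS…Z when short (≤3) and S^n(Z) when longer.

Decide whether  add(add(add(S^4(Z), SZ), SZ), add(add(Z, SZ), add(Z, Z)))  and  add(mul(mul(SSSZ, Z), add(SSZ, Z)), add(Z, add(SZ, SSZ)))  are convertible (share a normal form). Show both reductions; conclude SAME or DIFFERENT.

Term A:
  start: add(add(add(S^4(Z), SZ), SZ), add(add(Z, SZ), add(Z, Z)))
  [1] add(add(S(add(SSSZ, SZ)), SZ), add(add(Z, SZ), add(Z, Z)))
  [2] add(S(add(add(SSSZ, SZ), SZ)), add(add(Z, SZ), add(Z, Z)))
  [3] S(add(add(add(SSSZ, SZ), SZ), add(add(Z, SZ), add(Z, Z))))
  [4] S(add(add(S(add(SSZ, SZ)), SZ), add(add(Z, SZ), add(Z, Z))))
  [5] S(add(S(add(add(SSZ, SZ), SZ)), add(add(Z, SZ), add(Z, Z))))
  [6] S(S(add(add(add(SSZ, SZ), SZ), add(add(Z, SZ), add(Z, Z)))))
  [7] S(S(add(add(S(add(SZ, SZ)), SZ), add(add(Z, SZ), add(Z, Z)))))
  [8] S(S(add(S(add(add(SZ, SZ), SZ)), add(add(Z, SZ), add(Z, Z)))))
  [9] S(S(S(add(add(add(SZ, SZ), SZ), add(add(Z, SZ), add(Z, Z))))))
  [10] S(S(S(add(add(S(add(Z, SZ)), SZ), add(add(Z, SZ), add(Z, Z))))))
  [11] S(S(S(add(S(add(add(Z, SZ), SZ)), add(add(Z, SZ), add(Z, Z))))))
  [12] S(S(S(S(add(add(add(Z, SZ), SZ), add(add(Z, SZ), add(Z, Z)))))))
  [13] S(S(S(S(add(add(SZ, SZ), add(add(Z, SZ), add(Z, Z)))))))
  [14] S(S(S(S(add(S(add(Z, SZ)), add(add(Z, SZ), add(Z, Z)))))))
  [15] S(S(S(S(S(add(add(Z, SZ), add(add(Z, SZ), add(Z, Z))))))))
  [16] S(S(S(S(S(add(SZ, add(add(Z, SZ), add(Z, Z))))))))
  [17] S(S(S(S(S(S(add(Z, add(add(Z, SZ), add(Z, Z)))))))))
  [18] S(S(S(S(S(S(add(add(Z, SZ), add(Z, Z))))))))
  [19] S(S(S(S(S(S(add(SZ, add(Z, Z))))))))
  [20] S(S(S(S(S(S(S(add(Z, add(Z, Z)))))))))
  [21] S(S(S(S(S(S(S(add(Z, Z))))))))
  [22] S^7(Z)

Term B:
  start: add(mul(mul(SSSZ, Z), add(SSZ, Z)), add(Z, add(SZ, SSZ)))
  [1] add(mul(add(Z, mul(SSZ, Z)), add(SSZ, Z)), add(Z, add(SZ, SSZ)))
  [2] add(mul(mul(SSZ, Z), add(SSZ, Z)), add(Z, add(SZ, SSZ)))
  [3] add(mul(add(Z, mul(SZ, Z)), add(SSZ, Z)), add(Z, add(SZ, SSZ)))
  [4] add(mul(mul(SZ, Z), add(SSZ, Z)), add(Z, add(SZ, SSZ)))
  [5] add(mul(add(Z, mul(Z, Z)), add(SSZ, Z)), add(Z, add(SZ, SSZ)))
  [6] add(mul(mul(Z, Z), add(SSZ, Z)), add(Z, add(SZ, SSZ)))
  [7] add(mul(Z, add(SSZ, Z)), add(Z, add(SZ, SSZ)))
  [8] add(Z, add(Z, add(SZ, SSZ)))
  [9] add(Z, add(SZ, SSZ))
  [10] add(SZ, SSZ)
  [11] S(add(Z, SSZ))
  [12] SSSZ

Answer: DIFFERENT — A ⇓ S^7(Z), B ⇓ SSSZ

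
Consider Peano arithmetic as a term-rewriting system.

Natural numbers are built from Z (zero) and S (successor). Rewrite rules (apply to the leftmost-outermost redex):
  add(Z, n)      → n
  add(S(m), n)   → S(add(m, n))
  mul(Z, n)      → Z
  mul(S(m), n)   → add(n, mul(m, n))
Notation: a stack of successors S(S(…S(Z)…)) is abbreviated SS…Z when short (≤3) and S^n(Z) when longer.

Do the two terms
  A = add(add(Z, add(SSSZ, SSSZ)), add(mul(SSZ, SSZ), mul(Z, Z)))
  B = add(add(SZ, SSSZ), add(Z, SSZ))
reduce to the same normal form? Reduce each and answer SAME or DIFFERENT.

Term A:
  start: add(add(Z, add(SSSZ, SSSZ)), add(mul(SSZ, SSZ), mul(Z, Z)))
  →1  add(add(SSSZ, SSSZ), add(mul(SSZ, SSZ), mul(Z, Z)))
  →2  add(S(add(SSZ, SSSZ)), add(mul(SSZ, SSZ), mul(Z, Z)))
  →3  S(add(add(SSZ, SSSZ), add(mul(SSZ, SSZ), mul(Z, Z))))
  →4  S(add(S(add(SZ, SSSZ)), add(mul(SSZ, SSZ), mul(Z, Z))))
  →5  S(S(add(add(SZ, SSSZ), add(mul(SSZ, SSZ), mul(Z, Z)))))
  →6  S(S(add(S(add(Z, SSSZ)), add(mul(SSZ, SSZ), mul(Z, Z)))))
  →7  S(S(S(add(add(Z, SSSZ), add(mul(SSZ, SSZ), mul(Z, Z))))))
  →8  S(S(S(add(SSSZ, add(mul(SSZ, SSZ), mul(Z, Z))))))
  →9  S(S(S(S(add(SSZ, add(mul(SSZ, SSZ), mul(Z, Z)))))))
  →10  S(S(S(S(S(add(SZ, add(mul(SSZ, SSZ), mul(Z, Z))))))))
  →11  S(S(S(S(S(S(add(Z, add(mul(SSZ, SSZ), mul(Z, Z)))))))))
  →12  S(S(S(S(S(S(add(mul(SSZ, SSZ), mul(Z, Z))))))))
  →13  S(S(S(S(S(S(add(add(SSZ, mul(SZ, SSZ)), mul(Z, Z))))))))
  →14  S(S(S(S(S(S(add(S(add(SZ, mul(SZ, SSZ))), mul(Z, Z))))))))
  →15  S(S(S(S(S(S(S(add(add(SZ, mul(SZ, SSZ)), mul(Z, Z)))))))))
  →16  S(S(S(S(S(S(S(add(S(add(Z, mul(SZ, SSZ))), mul(Z, Z)))))))))
  →17  S(S(S(S(S(S(S(S(add(add(Z, mul(SZ, SSZ)), mul(Z, Z))))))))))
  →18  S(S(S(S(S(S(S(S(add(mul(SZ, SSZ), mul(Z, Z))))))))))
  →19  S(S(S(S(S(S(S(S(add(add(SSZ, mul(Z, SSZ)), mul(Z, Z))))))))))
  →20  S(S(S(S(S(S(S(S(add(S(add(SZ, mul(Z, SSZ))), mul(Z, Z))))))))))
  →21  S(S(S(S(S(S(S(S(S(add(add(SZ, mul(Z, SSZ)), mul(Z, Z)))))))))))
  →22  S(S(S(S(S(S(S(S(S(add(S(add(Z, mul(Z, SSZ))), mul(Z, Z)))))))))))
  →23  S(S(S(S(S(S(S(S(S(S(add(add(Z, mul(Z, SSZ)), mul(Z, Z))))))))))))
  →24  S(S(S(S(S(S(S(S(S(S(add(mul(Z, SSZ), mul(Z, Z))))))))))))
  →25  S(S(S(S(S(S(S(S(S(S(add(Z, mul(Z, Z))))))))))))
  →26  S(S(S(S(S(S(S(S(S(S(mul(Z, Z)))))))))))
  →27  S^10(Z)

Term B:
  start: add(add(SZ, SSSZ), add(Z, SSZ))
  →1  add(S(add(Z, SSSZ)), add(Z, SSZ))
  →2  S(add(add(Z, SSSZ), add(Z, SSZ)))
  →3  S(add(SSSZ, add(Z, SSZ)))
  →4  S(S(add(SSZ, add(Z, SSZ))))
  →5  S(S(S(add(SZ, add(Z, SSZ)))))
  →6  S(S(S(S(add(Z, add(Z, SSZ))))))
  →7  S(S(S(S(add(Z, SSZ)))))
  →8  S^6(Z)

Answer: DIFFERENT — A ⇓ S^10(Z), B ⇓ S^6(Z)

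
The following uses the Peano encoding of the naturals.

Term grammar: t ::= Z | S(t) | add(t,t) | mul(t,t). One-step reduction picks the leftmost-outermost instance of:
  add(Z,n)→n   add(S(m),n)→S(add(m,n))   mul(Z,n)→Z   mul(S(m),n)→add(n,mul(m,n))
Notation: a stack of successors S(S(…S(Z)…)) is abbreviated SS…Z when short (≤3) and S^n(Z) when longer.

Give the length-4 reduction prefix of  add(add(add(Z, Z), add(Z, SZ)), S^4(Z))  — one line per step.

Answer: after 4 steps: S(add(Z, S^4(Z)))

Derivation:
  start: add(add(add(Z, Z), add(Z, SZ)), S^4(Z))
  step 1: add(add(Z, add(Z, SZ)), S^4(Z))
  step 2: add(add(Z, SZ), S^4(Z))
  step 3: add(SZ, S^4(Z))
  step 4: S(add(Z, S^4(Z)))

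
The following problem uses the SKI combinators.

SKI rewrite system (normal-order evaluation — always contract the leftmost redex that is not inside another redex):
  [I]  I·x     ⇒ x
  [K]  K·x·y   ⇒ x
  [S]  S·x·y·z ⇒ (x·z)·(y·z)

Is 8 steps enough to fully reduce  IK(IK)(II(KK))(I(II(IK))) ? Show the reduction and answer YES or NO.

Answer: YES — reaches normal form KK in 7 ≤ 8 steps

Reduction:
  start: IK(IK)(II(KK))(I(II(IK)))
  step 1: K(IK)(II(KK))(I(II(IK)))
  step 2: IK(I(II(IK)))
  step 3: K(I(II(IK)))
  step 4: K(II(IK))
  step 5: K(I(IK))
  step 6: K(IK)
  step 7: KK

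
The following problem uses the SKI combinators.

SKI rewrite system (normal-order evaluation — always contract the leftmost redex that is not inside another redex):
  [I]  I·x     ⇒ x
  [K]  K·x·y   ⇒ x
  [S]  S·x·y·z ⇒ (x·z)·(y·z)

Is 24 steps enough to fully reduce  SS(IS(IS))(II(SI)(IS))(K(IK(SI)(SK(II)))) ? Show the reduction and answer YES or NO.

Answer: YES — reaches normal form SI(S(K(SI))(SI)) in 21 ≤ 24 steps

Working:
  start: SS(IS(IS))(II(SI)(IS))(K(IK(SI)(SK(II))))
  →1  S(II(SI)(IS))(IS(IS)(II(SI)(IS)))(K(IK(SI)(SK(II))))
  →2  II(SI)(IS)(K(IK(SI)(SK(II))))(IS(IS)(II(SI)(IS))(K(IK(SI)(SK(II)))))
  →3  I(SI)(IS)(K(IK(SI)(SK(II))))(IS(IS)(II(SI)(IS))(K(IK(SI)(SK(II)))))
  →4  SI(IS)(K(IK(SI)(SK(II))))(IS(IS)(II(SI)(IS))(K(IK(SI)(SK(II)))))
  →5  I(K(IK(SI)(SK(II))))(IS(K(IK(SI)(SK(II)))))(IS(IS)(II(SI)(IS))(K(IK(SI)(SK(II)))))
  →6  K(IK(SI)(SK(II)))(IS(K(IK(SI)(SK(II)))))(IS(IS)(II(SI)(IS))(K(IK(SI)(SK(II)))))
  →7  IK(SI)(SK(II))(IS(IS)(II(SI)(IS))(K(IK(SI)(SK(II)))))
  →8  K(SI)(SK(II))(IS(IS)(II(SI)(IS))(K(IK(SI)(SK(II)))))
  →9  SI(IS(IS)(II(SI)(IS))(K(IK(SI)(SK(II)))))
  →10  SI(S(IS)(II(SI)(IS))(K(IK(SI)(SK(II)))))
  →11  SI(IS(K(IK(SI)(SK(II))))(II(SI)(IS)(K(IK(SI)(SK(II))))))
  →12  SI(S(K(IK(SI)(SK(II))))(II(SI)(IS)(K(IK(SI)(SK(II))))))
  →13  SI(S(K(K(SI)(SK(II))))(II(SI)(IS)(K(IK(SI)(SK(II))))))
  →14  SI(S(K(SI))(II(SI)(IS)(K(IK(SI)(SK(II))))))
  →15  SI(S(K(SI))(I(SI)(IS)(K(IK(SI)(SK(II))))))
  →16  SI(S(K(SI))(SI(IS)(K(IK(SI)(SK(II))))))
  →17  SI(S(K(SI))(I(K(IK(SI)(SK(II))))(IS(K(IK(SI)(SK(II)))))))
  →18  SI(S(K(SI))(K(IK(SI)(SK(II)))(IS(K(IK(SI)(SK(II)))))))
  →19  SI(S(K(SI))(IK(SI)(SK(II))))
  →20  SI(S(K(SI))(K(SI)(SK(II))))
  →21  SI(S(K(SI))(SI))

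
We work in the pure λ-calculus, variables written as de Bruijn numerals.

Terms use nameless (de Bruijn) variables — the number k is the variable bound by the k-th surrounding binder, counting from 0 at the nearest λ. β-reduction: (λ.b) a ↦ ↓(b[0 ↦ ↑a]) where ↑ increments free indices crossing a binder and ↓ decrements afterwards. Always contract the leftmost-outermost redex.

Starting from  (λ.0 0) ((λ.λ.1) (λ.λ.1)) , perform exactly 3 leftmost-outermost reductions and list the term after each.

Answer: after 3 steps: λ.λ.1

Derivation:
  start: (λ.0 0) ((λ.λ.1) (λ.λ.1))
  step 1: (λ.λ.1) (λ.λ.1) ((λ.λ.1) (λ.λ.1))
  step 2: (λ.λ.λ.1) ((λ.λ.1) (λ.λ.1))
  step 3: λ.λ.1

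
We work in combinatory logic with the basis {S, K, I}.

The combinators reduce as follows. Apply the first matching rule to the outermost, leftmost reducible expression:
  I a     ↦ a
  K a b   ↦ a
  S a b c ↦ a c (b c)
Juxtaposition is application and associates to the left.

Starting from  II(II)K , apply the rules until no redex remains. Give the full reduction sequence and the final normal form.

  start: II(II)K
  step 1: I(II)K
  step 2: IIK
  step 3: IK
  step 4: K

Answer: normal form = K  (in 4 steps)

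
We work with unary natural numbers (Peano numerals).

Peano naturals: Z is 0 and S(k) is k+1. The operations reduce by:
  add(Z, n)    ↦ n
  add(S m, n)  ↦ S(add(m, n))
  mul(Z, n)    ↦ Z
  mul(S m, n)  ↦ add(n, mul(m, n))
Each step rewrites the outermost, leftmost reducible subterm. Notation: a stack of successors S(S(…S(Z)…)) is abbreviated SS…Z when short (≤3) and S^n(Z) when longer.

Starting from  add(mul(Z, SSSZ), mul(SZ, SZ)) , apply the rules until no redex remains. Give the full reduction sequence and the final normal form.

  start: add(mul(Z, SSSZ), mul(SZ, SZ))
  →1  add(Z, mul(SZ, SZ))
  →2  mul(SZ, SZ)
  →3  add(SZ, mul(Z, SZ))
  →4  S(add(Z, mul(Z, SZ)))
  →5  S(mul(Z, SZ))
  →6  SZ

Answer: normal form = SZ  (in 6 steps)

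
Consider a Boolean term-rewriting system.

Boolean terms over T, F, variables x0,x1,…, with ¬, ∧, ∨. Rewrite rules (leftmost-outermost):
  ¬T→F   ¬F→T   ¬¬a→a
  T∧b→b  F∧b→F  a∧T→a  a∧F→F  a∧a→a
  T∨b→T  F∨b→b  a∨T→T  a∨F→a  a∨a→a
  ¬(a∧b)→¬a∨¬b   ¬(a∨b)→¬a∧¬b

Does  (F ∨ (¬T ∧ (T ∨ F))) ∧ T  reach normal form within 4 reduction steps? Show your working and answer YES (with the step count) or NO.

Answer: YES — reaches normal form F in 4 ≤ 4 steps

Working:
  start: (F ∨ (¬T ∧ (T ∨ F))) ∧ T
  step 1: F ∨ (¬T ∧ (T ∨ F))
  step 2: ¬T ∧ (T ∨ F)
  step 3: F ∧ (T ∨ F)
  step 4: F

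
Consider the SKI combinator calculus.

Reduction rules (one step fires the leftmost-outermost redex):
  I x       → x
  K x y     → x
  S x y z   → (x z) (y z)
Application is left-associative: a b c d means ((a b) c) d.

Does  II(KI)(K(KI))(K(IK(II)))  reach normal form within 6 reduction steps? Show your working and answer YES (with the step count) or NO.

  start: II(KI)(K(KI))(K(IK(II)))
  [1] I(KI)(K(KI))(K(IK(II)))
  [2] KI(K(KI))(K(IK(II)))
  [3] I(K(IK(II)))
  [4] K(IK(II))
  [5] K(K(II))
  [6] K(KI)

Answer: YES — reaches normal form K(KI) in 6 ≤ 6 steps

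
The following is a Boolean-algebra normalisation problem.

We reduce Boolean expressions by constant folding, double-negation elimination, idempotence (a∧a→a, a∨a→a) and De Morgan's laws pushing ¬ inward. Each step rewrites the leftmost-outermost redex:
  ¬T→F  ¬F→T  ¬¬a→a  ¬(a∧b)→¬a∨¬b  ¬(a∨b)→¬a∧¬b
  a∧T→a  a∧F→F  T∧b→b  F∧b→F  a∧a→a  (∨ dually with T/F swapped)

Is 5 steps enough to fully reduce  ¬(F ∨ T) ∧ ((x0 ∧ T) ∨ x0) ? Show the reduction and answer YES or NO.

  start: ¬(F ∨ T) ∧ ((x0 ∧ T) ∨ x0)
  →1  (¬F ∧ ¬T) ∧ ((x0 ∧ T) ∨ x0)
  →2  (T ∧ ¬T) ∧ ((x0 ∧ T) ∨ x0)
  →3  ¬T ∧ ((x0 ∧ T) ∨ x0)
  →4  F ∧ ((x0 ∧ T) ∨ x0)
  →5  F

Answer: YES — reaches normal form F in 5 ≤ 5 steps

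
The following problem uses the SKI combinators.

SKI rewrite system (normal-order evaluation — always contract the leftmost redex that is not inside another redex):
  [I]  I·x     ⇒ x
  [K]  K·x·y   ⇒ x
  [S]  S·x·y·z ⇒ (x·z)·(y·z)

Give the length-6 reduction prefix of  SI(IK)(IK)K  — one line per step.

  start: SI(IK)(IK)K
  step 1: I(IK)(IK(IK))K
  step 2: IK(IK(IK))K
  step 3: K(IK(IK))K
  step 4: IK(IK)
  step 5: K(IK)
  step 6: KK

Answer: after 6 steps: KK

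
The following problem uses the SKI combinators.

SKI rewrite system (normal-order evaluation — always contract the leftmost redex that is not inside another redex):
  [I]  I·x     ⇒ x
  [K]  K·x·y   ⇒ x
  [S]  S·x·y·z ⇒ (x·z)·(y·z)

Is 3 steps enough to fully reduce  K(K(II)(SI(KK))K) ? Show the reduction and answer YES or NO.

Answer: YES — reaches normal form KK in 3 ≤ 3 steps

Derivation:
  start: K(K(II)(SI(KK))K)
  →1  K(IIK)
  →2  K(IK)
  →3  KK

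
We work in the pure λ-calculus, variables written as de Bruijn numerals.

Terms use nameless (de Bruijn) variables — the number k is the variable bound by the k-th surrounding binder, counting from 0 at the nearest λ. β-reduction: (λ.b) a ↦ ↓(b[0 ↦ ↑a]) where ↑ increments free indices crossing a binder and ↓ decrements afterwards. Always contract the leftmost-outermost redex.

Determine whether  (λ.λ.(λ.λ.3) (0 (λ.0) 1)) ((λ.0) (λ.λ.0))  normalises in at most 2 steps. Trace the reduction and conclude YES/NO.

  start: (λ.λ.(λ.λ.3) (0 (λ.0) 1)) ((λ.0) (λ.λ.0))
  →1  λ.(λ.λ.(λ.0) (λ.λ.0)) (0 (λ.0) ((λ.0) (λ.λ.0)))
  →2  λ.λ.(λ.0) (λ.λ.0)

Answer: NO — after 2 steps the term is λ.λ.(λ.0) (λ.λ.0), not yet normal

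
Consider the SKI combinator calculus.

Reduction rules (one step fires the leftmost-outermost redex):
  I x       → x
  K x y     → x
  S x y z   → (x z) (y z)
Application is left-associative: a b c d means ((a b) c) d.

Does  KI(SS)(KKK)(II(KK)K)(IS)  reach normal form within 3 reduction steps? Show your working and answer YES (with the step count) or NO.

Answer: NO — after 3 steps the term is K(II(KK)K)(IS), not yet normal

Derivation:
  start: KI(SS)(KKK)(II(KK)K)(IS)
  step 1: I(KKK)(II(KK)K)(IS)
  step 2: KKK(II(KK)K)(IS)
  step 3: K(II(KK)K)(IS)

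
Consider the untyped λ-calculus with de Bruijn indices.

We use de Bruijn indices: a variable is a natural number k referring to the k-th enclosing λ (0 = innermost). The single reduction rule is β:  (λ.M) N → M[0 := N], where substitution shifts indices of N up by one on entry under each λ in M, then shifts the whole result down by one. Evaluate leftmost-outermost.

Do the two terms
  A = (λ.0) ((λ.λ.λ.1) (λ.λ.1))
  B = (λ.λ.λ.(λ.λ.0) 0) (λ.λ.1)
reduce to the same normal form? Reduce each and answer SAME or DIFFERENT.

Term A:
  start: (λ.0) ((λ.λ.λ.1) (λ.λ.1))
  →1  (λ.λ.λ.1) (λ.λ.1)
  →2  λ.λ.1

Term B:
  start: (λ.λ.λ.(λ.λ.0) 0) (λ.λ.1)
  →1  λ.λ.(λ.λ.0) 0
  →2  λ.λ.λ.0

Answer: DIFFERENT — A ⇓ λ.λ.1, B ⇓ λ.λ.λ.0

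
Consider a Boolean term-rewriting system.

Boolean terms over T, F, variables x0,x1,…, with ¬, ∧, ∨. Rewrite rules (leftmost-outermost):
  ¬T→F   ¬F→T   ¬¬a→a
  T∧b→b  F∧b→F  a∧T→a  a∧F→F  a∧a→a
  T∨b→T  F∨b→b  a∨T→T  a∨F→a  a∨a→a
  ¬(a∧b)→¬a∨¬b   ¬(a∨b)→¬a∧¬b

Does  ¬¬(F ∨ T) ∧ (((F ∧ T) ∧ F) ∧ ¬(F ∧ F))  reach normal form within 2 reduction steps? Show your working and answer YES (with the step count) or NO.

Answer: NO — after 2 steps the term is T ∧ (((F ∧ T) ∧ F) ∧ ¬(F ∧ F)), not yet normal

Reduction:
  start: ¬¬(F ∨ T) ∧ (((F ∧ T) ∧ F) ∧ ¬(F ∧ F))
  →1  (F ∨ T) ∧ (((F ∧ T) ∧ F) ∧ ¬(F ∧ F))
  →2  T ∧ (((F ∧ T) ∧ F) ∧ ¬(F ∧ F))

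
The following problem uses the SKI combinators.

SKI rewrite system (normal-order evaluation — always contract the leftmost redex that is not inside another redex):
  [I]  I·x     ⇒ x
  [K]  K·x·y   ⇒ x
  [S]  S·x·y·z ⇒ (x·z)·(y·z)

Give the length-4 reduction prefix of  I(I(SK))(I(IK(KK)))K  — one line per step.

  start: I(I(SK))(I(IK(KK)))K
  →1  I(SK)(I(IK(KK)))K
  →2  SK(I(IK(KK)))K
  →3  KK(I(IK(KK))K)
  →4  K

Answer: after 4 steps: K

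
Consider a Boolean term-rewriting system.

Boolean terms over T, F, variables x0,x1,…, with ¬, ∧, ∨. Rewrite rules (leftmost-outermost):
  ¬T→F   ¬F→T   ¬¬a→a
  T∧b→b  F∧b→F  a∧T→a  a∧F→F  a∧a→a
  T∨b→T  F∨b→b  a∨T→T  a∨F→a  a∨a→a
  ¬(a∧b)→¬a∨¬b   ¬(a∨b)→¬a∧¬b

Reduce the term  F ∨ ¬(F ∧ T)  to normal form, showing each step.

  start: F ∨ ¬(F ∧ T)
  →1  ¬(F ∧ T)
  →2  ¬F ∨ ¬T
  →3  T ∨ ¬T
  →4  T

Answer: normal form = T  (in 4 steps)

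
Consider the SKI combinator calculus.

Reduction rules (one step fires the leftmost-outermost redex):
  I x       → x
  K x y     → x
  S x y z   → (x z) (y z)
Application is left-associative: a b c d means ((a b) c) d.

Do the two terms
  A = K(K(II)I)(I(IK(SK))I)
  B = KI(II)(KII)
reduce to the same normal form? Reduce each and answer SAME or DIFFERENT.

Answer: SAME — A ⇓ I, B ⇓ I

Reduction:
Term A:
  start: K(K(II)I)(I(IK(SK))I)
  →1  K(II)I
  →2  II
  →3  I

Term B:
  start: KI(II)(KII)
  →1  I(KII)
  →2  KII
  →3  I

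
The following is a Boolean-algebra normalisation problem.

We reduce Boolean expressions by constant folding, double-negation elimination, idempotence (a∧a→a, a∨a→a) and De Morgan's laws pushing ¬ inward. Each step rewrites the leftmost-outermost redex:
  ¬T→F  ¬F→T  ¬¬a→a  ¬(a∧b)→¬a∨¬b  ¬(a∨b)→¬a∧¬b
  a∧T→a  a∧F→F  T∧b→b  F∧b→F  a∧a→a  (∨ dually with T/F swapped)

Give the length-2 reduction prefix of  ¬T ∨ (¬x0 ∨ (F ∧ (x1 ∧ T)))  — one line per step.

  start: ¬T ∨ (¬x0 ∨ (F ∧ (x1 ∧ T)))
  →1  F ∨ (¬x0 ∨ (F ∧ (x1 ∧ T)))
  →2  ¬x0 ∨ (F ∧ (x1 ∧ T))

Answer: after 2 steps: ¬x0 ∨ (F ∧ (x1 ∧ T))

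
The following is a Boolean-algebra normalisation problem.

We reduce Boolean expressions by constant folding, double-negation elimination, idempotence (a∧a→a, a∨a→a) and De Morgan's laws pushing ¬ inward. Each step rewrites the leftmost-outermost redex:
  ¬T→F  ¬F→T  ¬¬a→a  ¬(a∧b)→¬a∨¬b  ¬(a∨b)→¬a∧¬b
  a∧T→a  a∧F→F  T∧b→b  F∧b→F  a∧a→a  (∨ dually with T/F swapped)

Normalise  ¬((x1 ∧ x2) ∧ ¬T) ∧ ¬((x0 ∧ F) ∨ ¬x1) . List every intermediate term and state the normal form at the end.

  start: ¬((x1 ∧ x2) ∧ ¬T) ∧ ¬((x0 ∧ F) ∨ ¬x1)
  →1  (¬(x1 ∧ x2) ∨ ¬¬T) ∧ ¬((x0 ∧ F) ∨ ¬x1)
  →2  ((¬x1 ∨ ¬x2) ∨ ¬¬T) ∧ ¬((x0 ∧ F) ∨ ¬x1)
  →3  ((¬x1 ∨ ¬x2) ∨ T) ∧ ¬((x0 ∧ F) ∨ ¬x1)
  →4  T ∧ ¬((x0 ∧ F) ∨ ¬x1)
  →5  ¬((x0 ∧ F) ∨ ¬x1)
  →6  ¬(x0 ∧ F) ∧ ¬¬x1
  →7  (¬x0 ∨ ¬F) ∧ ¬¬x1
  →8  (¬x0 ∨ T) ∧ ¬¬x1
  →9  T ∧ ¬¬x1
  →10  ¬¬x1
  →11  x1

Answer: normal form = x1  (in 11 steps)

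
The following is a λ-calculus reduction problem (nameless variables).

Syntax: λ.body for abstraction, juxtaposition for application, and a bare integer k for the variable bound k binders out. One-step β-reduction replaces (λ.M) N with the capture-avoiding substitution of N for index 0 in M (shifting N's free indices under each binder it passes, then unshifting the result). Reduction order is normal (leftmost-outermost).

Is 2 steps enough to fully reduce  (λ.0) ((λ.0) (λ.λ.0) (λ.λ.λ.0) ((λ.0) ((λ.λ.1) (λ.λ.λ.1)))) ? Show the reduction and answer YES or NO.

  start: (λ.0) ((λ.0) (λ.λ.0) (λ.λ.λ.0) ((λ.0) ((λ.λ.1) (λ.λ.λ.1))))
  →1  (λ.0) (λ.λ.0) (λ.λ.λ.0) ((λ.0) ((λ.λ.1) (λ.λ.λ.1)))
  →2  (λ.λ.0) (λ.λ.λ.0) ((λ.0) ((λ.λ.1) (λ.λ.λ.1)))

Answer: NO — after 2 steps the term is (λ.λ.0) (λ.λ.λ.0) ((λ.0) ((λ.λ.1) (λ.λ.λ.1))), not yet normal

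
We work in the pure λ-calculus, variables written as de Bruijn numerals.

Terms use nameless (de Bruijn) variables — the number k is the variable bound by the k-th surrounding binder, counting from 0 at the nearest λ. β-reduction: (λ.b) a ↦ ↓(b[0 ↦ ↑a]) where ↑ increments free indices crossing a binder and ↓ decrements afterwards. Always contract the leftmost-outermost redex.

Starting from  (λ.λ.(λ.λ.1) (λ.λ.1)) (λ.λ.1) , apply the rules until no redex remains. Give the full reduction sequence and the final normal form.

  start: (λ.λ.(λ.λ.1) (λ.λ.1)) (λ.λ.1)
  step 1: λ.(λ.λ.1) (λ.λ.1)
  step 2: λ.λ.λ.λ.1

Answer: normal form = λ.λ.λ.λ.1  (in 2 steps)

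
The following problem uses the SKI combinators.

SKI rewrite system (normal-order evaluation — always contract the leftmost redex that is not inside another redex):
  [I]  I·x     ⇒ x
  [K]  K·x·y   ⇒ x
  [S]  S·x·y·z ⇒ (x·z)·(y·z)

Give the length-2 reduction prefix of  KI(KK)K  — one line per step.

Answer: after 2 steps: K

Reduction:
  start: KI(KK)K
  →1  IK
  →2  K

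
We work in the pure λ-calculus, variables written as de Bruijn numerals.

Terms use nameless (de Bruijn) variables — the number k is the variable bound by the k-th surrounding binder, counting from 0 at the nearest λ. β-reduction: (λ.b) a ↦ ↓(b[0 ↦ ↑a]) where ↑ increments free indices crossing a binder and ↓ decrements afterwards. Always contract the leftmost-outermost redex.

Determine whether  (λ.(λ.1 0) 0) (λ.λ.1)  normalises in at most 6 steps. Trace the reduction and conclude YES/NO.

  start: (λ.(λ.1 0) 0) (λ.λ.1)
  →1  (λ.(λ.λ.1) 0) (λ.λ.1)
  →2  (λ.λ.1) (λ.λ.1)
  →3  λ.λ.λ.1

Answer: YES — reaches normal form λ.λ.λ.1 in 3 ≤ 6 steps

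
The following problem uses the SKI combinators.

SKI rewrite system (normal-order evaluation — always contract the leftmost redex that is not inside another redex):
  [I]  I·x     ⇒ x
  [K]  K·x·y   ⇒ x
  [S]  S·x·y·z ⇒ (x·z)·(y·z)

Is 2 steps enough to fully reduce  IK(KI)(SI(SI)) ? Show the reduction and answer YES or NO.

Answer: YES — reaches normal form KI in 2 ≤ 2 steps

Working:
  start: IK(KI)(SI(SI))
  [1] K(KI)(SI(SI))
  [2] KI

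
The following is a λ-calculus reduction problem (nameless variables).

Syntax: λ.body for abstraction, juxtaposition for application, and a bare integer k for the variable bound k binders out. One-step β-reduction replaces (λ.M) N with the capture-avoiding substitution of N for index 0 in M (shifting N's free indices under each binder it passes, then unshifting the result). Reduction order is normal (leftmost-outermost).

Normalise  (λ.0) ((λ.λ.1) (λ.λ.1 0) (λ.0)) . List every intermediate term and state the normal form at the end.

Answer: normal form = λ.λ.1 0  (in 3 steps)

Working:
  start: (λ.0) ((λ.λ.1) (λ.λ.1 0) (λ.0))
  [1] (λ.λ.1) (λ.λ.1 0) (λ.0)
  [2] (λ.λ.λ.1 0) (λ.0)
  [3] λ.λ.1 0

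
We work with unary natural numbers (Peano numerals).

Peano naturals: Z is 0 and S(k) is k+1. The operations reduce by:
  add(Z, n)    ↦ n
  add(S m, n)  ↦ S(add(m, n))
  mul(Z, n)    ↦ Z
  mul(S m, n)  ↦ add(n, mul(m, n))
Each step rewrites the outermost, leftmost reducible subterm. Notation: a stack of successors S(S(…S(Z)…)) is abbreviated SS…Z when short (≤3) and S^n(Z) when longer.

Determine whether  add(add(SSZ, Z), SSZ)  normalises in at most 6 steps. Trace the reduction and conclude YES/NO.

  start: add(add(SSZ, Z), SSZ)
  [1] add(S(add(SZ, Z)), SSZ)
  [2] S(add(add(SZ, Z), SSZ))
  [3] S(add(S(add(Z, Z)), SSZ))
  [4] S(S(add(add(Z, Z), SSZ)))
  [5] S(S(add(Z, SSZ)))
  [6] S^4(Z)

Answer: YES — reaches normal form S^4(Z) in 6 ≤ 6 steps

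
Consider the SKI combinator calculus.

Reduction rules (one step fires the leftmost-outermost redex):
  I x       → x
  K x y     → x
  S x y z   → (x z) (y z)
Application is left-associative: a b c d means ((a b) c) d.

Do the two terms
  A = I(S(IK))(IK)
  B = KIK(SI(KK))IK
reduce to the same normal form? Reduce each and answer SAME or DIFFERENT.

Term A:
  start: I(S(IK))(IK)
  [1] S(IK)(IK)
  [2] SK(IK)
  [3] SKK

Term B:
  start: KIK(SI(KK))IK
  [1] I(SI(KK))IK
  [2] SI(KK)IK
  [3] II(KKI)K
  [4] I(KKI)K
  [5] KKIK
  [6] KK

Answer: DIFFERENT — A ⇓ SKK, B ⇓ KK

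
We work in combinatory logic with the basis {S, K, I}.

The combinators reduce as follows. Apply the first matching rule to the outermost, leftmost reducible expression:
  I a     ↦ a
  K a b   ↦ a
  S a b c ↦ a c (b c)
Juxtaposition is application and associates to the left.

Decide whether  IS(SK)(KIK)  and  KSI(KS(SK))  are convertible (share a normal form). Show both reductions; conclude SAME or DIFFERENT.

Answer: DIFFERENT — A ⇓ S(SK)I, B ⇓ SS

Derivation:
Term A:
  start: IS(SK)(KIK)
  →1  S(SK)(KIK)
  →2  S(SK)I

Term B:
  start: KSI(KS(SK))
  →1  S(KS(SK))
  →2  SS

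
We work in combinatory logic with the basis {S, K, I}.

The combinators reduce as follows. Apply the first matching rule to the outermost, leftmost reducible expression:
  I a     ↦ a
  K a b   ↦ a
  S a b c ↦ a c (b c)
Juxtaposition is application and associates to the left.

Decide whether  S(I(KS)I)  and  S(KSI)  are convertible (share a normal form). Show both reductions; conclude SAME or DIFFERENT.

Answer: SAME — A ⇓ SS, B ⇓ SS

Derivation:
Term A:
  start: S(I(KS)I)
  [1] S(KSI)
  [2] SS

Term B:
  start: S(KSI)
  [1] SS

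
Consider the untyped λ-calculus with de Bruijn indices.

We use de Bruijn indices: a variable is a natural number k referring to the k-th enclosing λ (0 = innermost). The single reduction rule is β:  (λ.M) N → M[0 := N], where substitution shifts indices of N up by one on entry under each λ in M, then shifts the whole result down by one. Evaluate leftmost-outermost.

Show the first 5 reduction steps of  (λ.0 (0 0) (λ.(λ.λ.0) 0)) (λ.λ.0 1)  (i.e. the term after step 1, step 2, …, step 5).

Answer: after 5 steps: λ.0

Working:
  start: (λ.0 (0 0) (λ.(λ.λ.0) 0)) (λ.λ.0 1)
  →1  (λ.λ.0 1) ((λ.λ.0 1) (λ.λ.0 1)) (λ.(λ.λ.0) 0)
  →2  (λ.0 ((λ.λ.0 1) (λ.λ.0 1))) (λ.(λ.λ.0) 0)
  →3  (λ.(λ.λ.0) 0) ((λ.λ.0 1) (λ.λ.0 1))
  →4  (λ.λ.0) ((λ.λ.0 1) (λ.λ.0 1))
  →5  λ.0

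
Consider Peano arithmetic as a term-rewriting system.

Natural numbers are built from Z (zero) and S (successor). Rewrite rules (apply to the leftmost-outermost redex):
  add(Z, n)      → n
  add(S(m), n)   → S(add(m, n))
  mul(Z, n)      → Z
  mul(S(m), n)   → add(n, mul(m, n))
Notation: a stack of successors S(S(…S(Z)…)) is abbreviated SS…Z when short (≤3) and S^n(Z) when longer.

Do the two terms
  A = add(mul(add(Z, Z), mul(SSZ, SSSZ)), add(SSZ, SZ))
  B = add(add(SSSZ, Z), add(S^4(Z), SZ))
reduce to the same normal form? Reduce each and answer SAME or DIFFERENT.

Answer: DIFFERENT — A ⇓ SSSZ, B ⇓ S^8(Z)

Working:
Term A:
  start: add(mul(add(Z, Z), mul(SSZ, SSSZ)), add(SSZ, SZ))
  →1  add(mul(Z, mul(SSZ, SSSZ)), add(SSZ, SZ))
  →2  add(Z, add(SSZ, SZ))
  →3  add(SSZ, SZ)
  →4  S(add(SZ, SZ))
  →5  S(S(add(Z, SZ)))
  →6  SSSZ

Term B:
  start: add(add(SSSZ, Z), add(S^4(Z), SZ))
  →1  add(S(add(SSZ, Z)), add(S^4(Z), SZ))
  →2  S(add(add(SSZ, Z), add(S^4(Z), SZ)))
  →3  S(add(S(add(SZ, Z)), add(S^4(Z), SZ)))
  →4  S(S(add(add(SZ, Z), add(S^4(Z), SZ))))
  →5  S(S(add(S(add(Z, Z)), add(S^4(Z), SZ))))
  →6  S(S(S(add(add(Z, Z), add(S^4(Z), SZ)))))
  →7  S(S(S(add(Z, add(S^4(Z), SZ)))))
  →8  S(S(S(add(S^4(Z), SZ))))
  →9  S(S(S(S(add(SSSZ, SZ)))))
  →10  S(S(S(S(S(add(SSZ, SZ))))))
  →11  S(S(S(S(S(S(add(SZ, SZ)))))))
  →12  S(S(S(S(S(S(S(add(Z, SZ))))))))
  →13  S^8(Z)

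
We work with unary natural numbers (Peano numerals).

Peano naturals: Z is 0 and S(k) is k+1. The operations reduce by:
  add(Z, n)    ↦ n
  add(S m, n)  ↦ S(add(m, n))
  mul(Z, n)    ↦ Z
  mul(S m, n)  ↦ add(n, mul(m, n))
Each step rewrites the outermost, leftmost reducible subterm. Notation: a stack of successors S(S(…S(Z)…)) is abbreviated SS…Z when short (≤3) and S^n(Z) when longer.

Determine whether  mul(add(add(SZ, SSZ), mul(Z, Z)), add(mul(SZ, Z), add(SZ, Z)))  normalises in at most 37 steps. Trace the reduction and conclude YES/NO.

Answer: YES — reaches normal form SSSZ in 35 ≤ 37 steps

Reduction:
  start: mul(add(add(SZ, SSZ), mul(Z, Z)), add(mul(SZ, Z), add(SZ, Z)))
  [1] mul(add(S(add(Z, SSZ)), mul(Z, Z)), add(mul(SZ, Z), add(SZ, Z)))
  [2] mul(S(add(add(Z, SSZ), mul(Z, Z))), add(mul(SZ, Z), add(SZ, Z)))
  [3] add(add(mul(SZ, Z), add(SZ, Z)), mul(add(add(Z, SSZ), mul(Z, Z)), add(mul(SZ, Z), add(SZ, Z))))
  [4] add(add(add(Z, mul(Z, Z)), add(SZ, Z)), mul(add(add(Z, SSZ), mul(Z, Z)), add(mul(SZ, Z), add(SZ, Z))))
  [5] add(add(mul(Z, Z), add(SZ, Z)), mul(add(add(Z, SSZ), mul(Z, Z)), add(mul(SZ, Z), add(SZ, Z))))
  [6] add(add(Z, add(SZ, Z)), mul(add(add(Z, SSZ), mul(Z, Z)), add(mul(SZ, Z), add(SZ, Z))))
  [7] add(add(SZ, Z), mul(add(add(Z, SSZ), mul(Z, Z)), add(mul(SZ, Z), add(SZ, Z))))
  [8] add(S(add(Z, Z)), mul(add(add(Z, SSZ), mul(Z, Z)), add(mul(SZ, Z), add(SZ, Z))))
  [9] S(add(add(Z, Z), mul(add(add(Z, SSZ), mul(Z, Z)), add(mul(SZ, Z), add(SZ, Z)))))
  [10] S(add(Z, mul(add(add(Z, SSZ), mul(Z, Z)), add(mul(SZ, Z), add(SZ, Z)))))
  [11] S(mul(add(add(Z, SSZ), mul(Z, Z)), add(mul(SZ, Z), add(SZ, Z))))
  [12] S(mul(add(SSZ, mul(Z, Z)), add(mul(SZ, Z), add(SZ, Z))))
  [13] S(mul(S(add(SZ, mul(Z, Z))), add(mul(SZ, Z), add(SZ, Z))))
  [14] S(add(add(mul(SZ, Z), add(SZ, Z)), mul(add(SZ, mul(Z, Z)), add(mul(SZ, Z), add(SZ, Z)))))
  [15] S(add(add(add(Z, mul(Z, Z)), add(SZ, Z)), mul(add(SZ, mul(Z, Z)), add(mul(SZ, Z), add(SZ, Z)))))
  [16] S(add(add(mul(Z, Z), add(SZ, Z)), mul(add(SZ, mul(Z, Z)), add(mul(SZ, Z), add(SZ, Z)))))
  [17] S(add(add(Z, add(SZ, Z)), mul(add(SZ, mul(Z, Z)), add(mul(SZ, Z), add(SZ, Z)))))
  [18] S(add(add(SZ, Z), mul(add(SZ, mul(Z, Z)), add(mul(SZ, Z), add(SZ, Z)))))
  [19] S(add(S(add(Z, Z)), mul(add(SZ, mul(Z, Z)), add(mul(SZ, Z), add(SZ, Z)))))
  [20] S(S(add(add(Z, Z), mul(add(SZ, mul(Z, Z)), add(mul(SZ, Z), add(SZ, Z))))))
  [21] S(S(add(Z, mul(add(SZ, mul(Z, Z)), add(mul(SZ, Z), add(SZ, Z))))))
  [22] S(S(mul(add(SZ, mul(Z, Z)), add(mul(SZ, Z), add(SZ, Z)))))
  [23] S(S(mul(S(add(Z, mul(Z, Z))), add(mul(SZ, Z), add(SZ, Z)))))
  [24] S(S(add(add(mul(SZ, Z), add(SZ, Z)), mul(add(Z, mul(Z, Z)), add(mul(SZ, Z), add(SZ, Z))))))
  [25] S(S(add(add(add(Z, mul(Z, Z)), add(SZ, Z)), mul(add(Z, mul(Z, Z)), add(mul(SZ, Z), add(SZ, Z))))))
  [26] S(S(add(add(mul(Z, Z), add(SZ, Z)), mul(add(Z, mul(Z, Z)), add(mul(SZ, Z), add(SZ, Z))))))
  [27] S(S(add(add(Z, add(SZ, Z)), mul(add(Z, mul(Z, Z)), add(mul(SZ, Z), add(SZ, Z))))))
  [28] S(S(add(add(SZ, Z), mul(add(Z, mul(Z, Z)), add(mul(SZ, Z), add(SZ, Z))))))
  [29] S(S(add(S(add(Z, Z)), mul(add(Z, mul(Z, Z)), add(mul(SZ, Z), add(SZ, Z))))))
  [30] S(S(S(add(add(Z, Z), mul(add(Z, mul(Z, Z)), add(mul(SZ, Z), add(SZ, Z)))))))
  [31] S(S(S(add(Z, mul(add(Z, mul(Z, Z)), add(mul(SZ, Z), add(SZ, Z)))))))
  [32] S(S(S(mul(add(Z, mul(Z, Z)), add(mul(SZ, Z), add(SZ, Z))))))
  [33] S(S(S(mul(mul(Z, Z), add(mul(SZ, Z), add(SZ, Z))))))
  [34] S(S(S(mul(Z, add(mul(SZ, Z), add(SZ, Z))))))
  [35] SSSZ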